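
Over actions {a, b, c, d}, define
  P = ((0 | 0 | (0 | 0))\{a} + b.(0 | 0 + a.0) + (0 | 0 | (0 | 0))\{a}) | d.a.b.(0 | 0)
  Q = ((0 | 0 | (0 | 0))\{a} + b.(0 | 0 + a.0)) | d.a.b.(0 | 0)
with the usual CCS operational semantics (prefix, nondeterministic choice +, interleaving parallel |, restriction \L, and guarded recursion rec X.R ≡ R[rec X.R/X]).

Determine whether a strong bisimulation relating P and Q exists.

P's transition system — 12 states:
  u0 = ((0 | 0 | (0 | 0))\{a} + b.(0 | 0 + a.0) + (0 | 0 | (0 | 0))\{a}) | d.a.b.(0 | 0) | =b=> u1, =d=> u2
  u1 = (0 | 0 + a.0) | d.a.b.(0 | 0) | =a=> u3, =d=> u4
  u2 = ((0 | 0 | (0 | 0))\{a} + b.(0 | 0 + a.0) + (0 | 0 | (0 | 0))\{a}) | a.b.(0 | 0) | =a=> u5, =b=> u4
  u3 = 0 | d.a.b.(0 | 0) | =d=> u6
  u4 = (0 | 0 + a.0) | a.b.(0 | 0) | =a=> u6, =a=> u7
  u5 = ((0 | 0 | (0 | 0))\{a} + b.(0 | 0 + a.0) + (0 | 0 | (0 | 0))\{a}) | b.(0 | 0) | =b=> u7, =b=> u8
  u6 = 0 | a.b.(0 | 0) | =a=> u9
  u7 = (0 | 0 + a.0) | b.(0 | 0) | =a=> u9, =b=> u10
  u8 = ((0 | 0 | (0 | 0))\{a} + b.(0 | 0 + a.0) + (0 | 0 | (0 | 0))\{a}) | (0 | 0) | =b=> u10
  u9 = 0 | b.(0 | 0) | =b=> u11
  u10 = (0 | 0 + a.0) | (0 | 0) | =a=> u11
  u11 = 0 | (0 | 0) | ∅
Q's transition system — 12 states:
  v0 = ((0 | 0 | (0 | 0))\{a} + b.(0 | 0 + a.0)) | d.a.b.(0 | 0) | =b=> v1, =d=> v2
  v1 = (0 | 0 + a.0) | d.a.b.(0 | 0) | =a=> v3, =d=> v4
  v2 = ((0 | 0 | (0 | 0))\{a} + b.(0 | 0 + a.0)) | a.b.(0 | 0) | =a=> v5, =b=> v4
  v3 = 0 | d.a.b.(0 | 0) | =d=> v6
  v4 = (0 | 0 + a.0) | a.b.(0 | 0) | =a=> v6, =a=> v7
  v5 = ((0 | 0 | (0 | 0))\{a} + b.(0 | 0 + a.0)) | b.(0 | 0) | =b=> v7, =b=> v8
  v6 = 0 | a.b.(0 | 0) | =a=> v9
  v7 = (0 | 0 + a.0) | b.(0 | 0) | =a=> v9, =b=> v10
  v8 = ((0 | 0 | (0 | 0))\{a} + b.(0 | 0 + a.0)) | (0 | 0) | =b=> v10
  v9 = 0 | b.(0 | 0) | =b=> v11
  v10 = (0 | 0 + a.0) | (0 | 0) | =a=> v11
  v11 = 0 | (0 | 0) | ∅
Partition-refinement fixed point:
  B0 = {u0, v0}
  B1 = {u2, v2}
  B2 = {u5, v5}
  B3 = {u8, v8}
  B4 = {u10, v10}
  B5 = {u11, v11}
  B6 = {u7, v7}
  B7 = {u9, v9}
  B8 = {u4, v4}
  B9 = {u6, v6}
  B10 = {u1, v1}
  B11 = {u3, v3}
u0 ∈ B0, v0 ∈ B0 → same block

P ~ Q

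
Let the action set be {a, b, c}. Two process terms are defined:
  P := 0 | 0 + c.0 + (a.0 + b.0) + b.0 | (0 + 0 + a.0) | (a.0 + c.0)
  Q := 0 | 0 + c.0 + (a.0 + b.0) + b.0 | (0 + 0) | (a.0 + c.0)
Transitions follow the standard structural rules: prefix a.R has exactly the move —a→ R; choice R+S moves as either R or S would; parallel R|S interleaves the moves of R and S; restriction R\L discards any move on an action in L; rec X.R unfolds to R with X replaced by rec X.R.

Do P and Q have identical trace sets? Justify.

LTS(P): 9 reachable states
  m0 = 0 | 0 + c.0 + (a.0 + b.0) + b.0 | (0 + 0 + a.0) | (a.0 + c.0) has moves —a→ m1, —a→ m2, —a→ m3, —b→ m1, —b→ m4, —c→ m1, —c→ m2
  m1 = 0 has moves deadlocked
  m2 = b.0 | (0 + 0 + a.0) | 0 has moves —a→ m5, —b→ m6
  m3 = b.0 | 0 | (a.0 + c.0) has moves —a→ m5, —b→ m7, —c→ m5
  m4 = 0 | (0 + 0 + a.0) | (a.0 + c.0) has moves —a→ m6, —a→ m7, —c→ m6
  m5 = b.0 | 0 | 0 has moves —b→ m8
  m6 = 0 | (0 + 0 + a.0) | 0 has moves —a→ m8
  m7 = 0 | 0 | (a.0 + c.0) has moves —a→ m8, —c→ m8
  m8 = 0 | 0 | 0 has moves deadlocked
LTS(Q): 5 reachable states
  n0 = 0 | 0 + c.0 + (a.0 + b.0) + b.0 | (0 + 0) | (a.0 + c.0) has moves —a→ n1, —a→ n2, —b→ n1, —b→ n3, —c→ n1, —c→ n2
  n1 = 0 has moves deadlocked
  n2 = b.0 | (0 + 0) | 0 has moves —b→ n4
  n3 = 0 | (0 + 0) | (a.0 + c.0) has moves —a→ n4, —c→ n4
  n4 = 0 | (0 + 0) | 0 has moves deadlocked
Trace ⟨aa⟩ through P, begin at {m0}:
  after a @ step 1: {m1, m2, m3}
  after a @ step 2: {m5}
  — P admits the full trace.
Trace ⟨aa⟩ through Q, begin at {n0}:
  after a @ step 1: {n1, n2}
  after a @ step 2: ∅ (Q stuck)

NO — witness ⟨aa⟩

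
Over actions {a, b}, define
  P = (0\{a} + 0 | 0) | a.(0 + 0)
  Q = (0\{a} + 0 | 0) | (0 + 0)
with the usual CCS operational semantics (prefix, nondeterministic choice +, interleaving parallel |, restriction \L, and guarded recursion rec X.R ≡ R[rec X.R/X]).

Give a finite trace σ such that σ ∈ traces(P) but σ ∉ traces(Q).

a

Reachable graph of P (2 states):
  m0 = (0\{a} + 0 | 0) | a.(0 + 0) :: --a--▸ m1
  m1 = (0\{a} + 0 | 0) | (0 + 0) :: ·
Reachable graph of Q (1 states):
  n0 = (0\{a} + 0 | 0) | (0 + 0) :: ·
Trace ⟨a⟩ through P, begin at {m0}:
  [1] a ⇒ {m1}
  ✓ P
Trace ⟨a⟩ through Q, begin at {n0}:
  [1] a ⇒ ∅  — Q cannot continue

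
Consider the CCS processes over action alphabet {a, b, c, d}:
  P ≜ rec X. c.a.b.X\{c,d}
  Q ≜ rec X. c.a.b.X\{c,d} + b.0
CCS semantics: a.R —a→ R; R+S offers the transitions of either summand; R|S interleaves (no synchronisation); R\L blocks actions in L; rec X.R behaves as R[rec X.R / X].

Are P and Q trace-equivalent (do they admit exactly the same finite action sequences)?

P's transition system — 4 states:
  p0 = rec X. c.a.b.X\{c,d} → -c-> p1
  p1 = a.b.(rec X. c.a.b.X\{c,d})\{c,d} → -a-> p2
  p2 = b.(rec X. c.a.b.X\{c,d})\{c,d} → -b-> p3
  p3 = (rec X. c.a.b.X\{c,d})\{c,d} → (no moves)
Q's transition system — 6 states:
  q0 = rec X. c.a.b.X\{c,d} + b.0 → -b-> q1, -c-> q2
  q1 = 0 → (no moves)
  q2 = a.b.(rec X. c.a.b.X\{c,d} + b.0)\{c,d} → -a-> q3
  q3 = b.(rec X. c.a.b.X\{c,d} + b.0)\{c,d} → -b-> q4
  q4 = (rec X. c.a.b.X\{c,d} + b.0)\{c,d} → -b-> q5
  q5 = 0\{c,d} → (no moves)
Executing b from Q (initial set {q0}):
  step 1 (b): {q1}
  Q completes σ.
Executing b from P (initial set {p0}):
  step 1 (b): ∅  — P cannot continue

NO — witness ⟨b⟩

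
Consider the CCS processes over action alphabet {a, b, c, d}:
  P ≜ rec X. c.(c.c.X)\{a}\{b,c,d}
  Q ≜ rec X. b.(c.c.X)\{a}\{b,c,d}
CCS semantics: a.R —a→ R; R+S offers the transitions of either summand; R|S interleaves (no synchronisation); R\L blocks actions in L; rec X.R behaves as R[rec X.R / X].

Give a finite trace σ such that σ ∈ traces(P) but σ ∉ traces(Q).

P's transition system — 2 states:
  u0 = rec X. c.(c.c.X)\{a}\{b,c,d} has moves ··c··> u1
  u1 = (c.c.(rec X. c.(c.c.X)\{a}\{b,c,d}))\{a}\{b,c,d} has moves stopped
Q's transition system — 2 states:
  v0 = rec X. b.(c.c.X)\{a}\{b,c,d} has moves ··b··> v1
  v1 = (c.c.(rec X. b.(c.c.X)\{a}\{b,c,d}))\{a}\{b,c,d} has moves stopped
Run σ = ⟨c⟩ on P: start {u0}
  step 1 (c): {u1}
  P completes σ.
Run σ = ⟨c⟩ on Q: start {v0}
  step 1 (c): ∅ (Q stuck)

c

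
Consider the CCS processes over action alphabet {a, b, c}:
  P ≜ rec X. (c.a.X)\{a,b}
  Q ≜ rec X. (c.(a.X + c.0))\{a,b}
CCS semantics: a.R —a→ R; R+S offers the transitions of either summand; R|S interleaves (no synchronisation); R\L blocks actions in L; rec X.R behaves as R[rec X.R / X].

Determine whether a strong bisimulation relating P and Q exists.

P's transition system — 2 states:
  u0 = rec X. (c.a.X)\{a,b} has moves =c=> u1
  u1 = (a.(rec X. (c.a.X)\{a,b}))\{a,b} has moves (no moves)
Q's transition system — 3 states:
  v0 = rec X. (c.(a.X + c.0))\{a,b} has moves =c=> v1
  v1 = (a.(rec X. (c.(a.X + c.0))\{a,b}) + c.0)\{a,b} has moves =c=> v2
  v2 = 0\{a,b} has moves (no moves)
Bisimilarity quotient blocks:
  B0 = {u0, v1}
  B1 = {u1, v2}
  B2 = {v0}
u0 ∈ B0, v0 ∈ B2 → different blocks

NO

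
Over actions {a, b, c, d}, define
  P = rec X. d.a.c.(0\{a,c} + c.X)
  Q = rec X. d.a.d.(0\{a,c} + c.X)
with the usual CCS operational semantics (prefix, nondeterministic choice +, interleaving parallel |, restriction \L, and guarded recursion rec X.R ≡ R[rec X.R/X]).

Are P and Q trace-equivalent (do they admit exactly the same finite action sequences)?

P's transition system — 4 states:
  s0 = rec X. d.a.c.(0\{a,c} + c.X) ⊢ -d-> s1
  s1 = a.c.(0\{a,c} + c.(rec X. d.a.c.(0\{a,c} + c.X))) ⊢ -a-> s2
  s2 = c.(0\{a,c} + c.(rec X. d.a.c.(0\{a,c} + c.X))) ⊢ -c-> s3
  s3 = 0\{a,c} + c.(rec X. d.a.c.(0\{a,c} + c.X)) ⊢ -c-> s0
Q's transition system — 4 states:
  t0 = rec X. d.a.d.(0\{a,c} + c.X) ⊢ -d-> t1
  t1 = a.d.(0\{a,c} + c.(rec X. d.a.d.(0\{a,c} + c.X))) ⊢ -a-> t2
  t2 = d.(0\{a,c} + c.(rec X. d.a.d.(0\{a,c} + c.X))) ⊢ -d-> t3
  t3 = 0\{a,c} + c.(rec X. d.a.d.(0\{a,c} + c.X)) ⊢ -c-> t0
Trace ⟨dac⟩ through P, begin at {s0}:
  [1] d ⇒ {s1}
  [2] a ⇒ {s2}
  [3] c ⇒ {s3}
  P completes σ.
Trace ⟨dac⟩ through Q, begin at {t0}:
  [1] d ⇒ {t1}
  [2] a ⇒ {t2}
  [3] c ⇒ ∅ (Q stuck)

traces(P) ≠ traces(Q) — witness ⟨dac⟩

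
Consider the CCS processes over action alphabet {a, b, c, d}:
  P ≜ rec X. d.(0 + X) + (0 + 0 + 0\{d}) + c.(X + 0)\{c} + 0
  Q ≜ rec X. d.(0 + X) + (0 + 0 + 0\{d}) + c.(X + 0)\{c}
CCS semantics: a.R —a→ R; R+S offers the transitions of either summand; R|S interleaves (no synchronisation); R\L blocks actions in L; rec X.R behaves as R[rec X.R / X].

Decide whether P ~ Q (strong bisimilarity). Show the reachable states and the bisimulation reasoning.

Reachable graph of P (4 states):
  m0 = rec X. d.(0 + X) + (0 + 0 + 0\{d}) + c.(X + 0)\{c} + 0 | ··c··> m1, ··d··> m2
  m1 = ((rec X. d.(0 + X) + (0 + 0 + 0\{d}) + c.(X + 0)\{c} + 0) + 0)\{c} | ··d··> m3
  m2 = 0 + (rec X. d.(0 + X) + (0 + 0 + 0\{d}) + c.(X + 0)\{c} + 0) | ··c··> m1, ··d··> m2
  m3 = (0 + (rec X. d.(0 + X) + (0 + 0 + 0\{d}) + c.(X + 0)\{c} + 0))\{c} | ··d··> m3
Reachable graph of Q (4 states):
  n0 = rec X. d.(0 + X) + (0 + 0 + 0\{d}) + c.(X + 0)\{c} | ··c··> n1, ··d··> n2
  n1 = ((rec X. d.(0 + X) + (0 + 0 + 0\{d}) + c.(X + 0)\{c}) + 0)\{c} | ··d··> n3
  n2 = 0 + (rec X. d.(0 + X) + (0 + 0 + 0\{d}) + c.(X + 0)\{c}) | ··c··> n1, ··d··> n2
  n3 = (0 + (rec X. d.(0 + X) + (0 + 0 + 0\{d}) + c.(X + 0)\{c}))\{c} | ··d··> n3
Partition-refinement fixed point:
  B0 = {m0, m2, n0, n2}
  B1 = {m1, m3, n1, n3}
m0 ∈ B0, n0 ∈ B0 → same block

YES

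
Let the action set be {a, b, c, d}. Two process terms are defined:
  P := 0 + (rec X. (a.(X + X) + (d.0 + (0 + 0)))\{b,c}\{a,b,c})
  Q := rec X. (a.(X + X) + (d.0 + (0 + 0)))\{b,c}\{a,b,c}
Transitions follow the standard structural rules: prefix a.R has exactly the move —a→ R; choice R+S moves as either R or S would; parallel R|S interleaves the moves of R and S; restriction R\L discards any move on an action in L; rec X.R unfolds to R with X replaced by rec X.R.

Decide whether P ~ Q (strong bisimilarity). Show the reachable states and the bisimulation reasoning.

P's transition system — 2 states:
  p0 = 0 + (rec X. (a.(X + X) + (d.0 + (0 + 0)))\{b,c}\{a,b,c}) ⊢ -d-> p1
  p1 = 0\{b,c}\{a,b,c} ⊢ deadlocked
Q's transition system — 2 states:
  q0 = rec X. (a.(X + X) + (d.0 + (0 + 0)))\{b,c}\{a,b,c} ⊢ -d-> q1
  q1 = 0\{b,c}\{a,b,c} ⊢ deadlocked
Partition-refinement fixed point:
  B0 = {p0, q0}
  B1 = {p1, q1}
p0 ∈ B0, q0 ∈ B0 → same block

bisimilar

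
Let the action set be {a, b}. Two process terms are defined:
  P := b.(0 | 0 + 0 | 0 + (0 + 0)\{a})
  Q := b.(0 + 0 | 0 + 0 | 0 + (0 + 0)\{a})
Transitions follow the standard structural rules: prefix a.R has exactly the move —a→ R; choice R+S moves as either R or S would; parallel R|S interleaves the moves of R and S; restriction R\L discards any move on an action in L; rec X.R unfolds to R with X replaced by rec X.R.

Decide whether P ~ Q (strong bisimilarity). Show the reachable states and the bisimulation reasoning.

Reachable graph of P (2 states):
  m0 = b.(0 | 0 + 0 | 0 + (0 + 0)\{a}) ⊢ ··b··> m1
  m1 = 0 | 0 + 0 | 0 + (0 + 0)\{a} ⊢ deadlocked
Reachable graph of Q (2 states):
  n0 = b.(0 + 0 | 0 + 0 | 0 + (0 + 0)\{a}) ⊢ ··b··> n1
  n1 = 0 + 0 | 0 + 0 | 0 + (0 + 0)\{a} ⊢ deadlocked
Partition-refinement fixed point:
  B0 = {m0, n0}
  B1 = {m1, n1}
m0 ∈ B0, n0 ∈ B0 → same block

P ~ Q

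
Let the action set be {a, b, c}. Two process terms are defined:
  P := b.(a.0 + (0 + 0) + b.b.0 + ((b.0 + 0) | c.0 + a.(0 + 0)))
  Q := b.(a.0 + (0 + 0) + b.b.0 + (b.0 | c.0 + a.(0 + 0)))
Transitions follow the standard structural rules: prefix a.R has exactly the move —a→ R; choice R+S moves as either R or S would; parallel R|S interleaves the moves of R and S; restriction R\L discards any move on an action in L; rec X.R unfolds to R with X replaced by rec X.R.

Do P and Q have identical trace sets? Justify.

YES

P's transition system — 8 states:
  p0 = b.(a.0 + (0 + 0) + b.b.0 + ((b.0 + 0) | c.0 + a.(0 + 0))) → ··b··> p1
  p1 = a.0 + (0 + 0) + b.b.0 + ((b.0 + 0) | c.0 + a.(0 + 0)) → ··a··> p2, ··a··> p3, ··b··> p4, ··b··> p5, ··c··> p6
  p2 = 0 → ·
  p3 = 0 + 0 → ·
  p4 = 0 | c.0 → ··c··> p7
  p5 = b.0 → ··b··> p2
  p6 = (b.0 + 0) | 0 → ··b··> p7
  p7 = 0 | 0 → ·
Q's transition system — 8 states:
  q0 = b.(a.0 + (0 + 0) + b.b.0 + (b.0 | c.0 + a.(0 + 0))) → ··b··> q1
  q1 = a.0 + (0 + 0) + b.b.0 + (b.0 | c.0 + a.(0 + 0)) → ··a··> q2, ··a··> q3, ··b··> q4, ··b··> q5, ··c··> q6
  q2 = 0 → ·
  q3 = 0 + 0 → ·
  q4 = 0 | c.0 → ··c··> q7
  q5 = b.0 → ··b··> q2
  q6 = b.0 | 0 → ··b··> q7
  q7 = 0 | 0 → ·
Partition-refinement fixed point:
  B0 = {p0, q0}
  B1 = {p1, q1}
  B2 = {p2, p3, p7, q2, q3, q7}
  B3 = {p4, q4}
  B4 = {p5, p6, q5, q6}
p0 ∈ B0, q0 ∈ B0 → same block
Bisimilar ⇒ trace-equivalent.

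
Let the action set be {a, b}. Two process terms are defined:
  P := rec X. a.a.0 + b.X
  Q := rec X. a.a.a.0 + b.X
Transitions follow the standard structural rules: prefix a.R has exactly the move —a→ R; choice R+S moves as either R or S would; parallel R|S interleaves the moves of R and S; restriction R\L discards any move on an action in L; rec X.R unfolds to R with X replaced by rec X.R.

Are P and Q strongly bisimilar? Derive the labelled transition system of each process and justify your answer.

P ≁ Q

Reachable graph of P (3 states):
  s0 = rec X. a.a.0 + b.X has moves ··a··> s1, ··b··> s0
  s1 = a.0 has moves ··a··> s2
  s2 = 0 has moves ·
Reachable graph of Q (4 states):
  t0 = rec X. a.a.a.0 + b.X has moves ··a··> t1, ··b··> t0
  t1 = a.a.0 has moves ··a··> t2
  t2 = a.0 has moves ··a··> t3
  t3 = 0 has moves ·
Bisimilarity quotient blocks:
  B0 = {s0}
  B1 = {s1, t2}
  B2 = {s2, t3}
  B3 = {t0}
  B4 = {t1}
s0 ∈ B0, t0 ∈ B3 → different blocks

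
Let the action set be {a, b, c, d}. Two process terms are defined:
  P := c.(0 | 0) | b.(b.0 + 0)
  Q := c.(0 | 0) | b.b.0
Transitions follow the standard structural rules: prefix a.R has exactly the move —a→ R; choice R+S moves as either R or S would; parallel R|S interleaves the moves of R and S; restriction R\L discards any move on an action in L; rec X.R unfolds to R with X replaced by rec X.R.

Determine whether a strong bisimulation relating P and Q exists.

Reachable graph of P (6 states):
  u0 = c.(0 | 0) | b.(b.0 + 0) :: --b--▸ u1, --c--▸ u2
  u1 = c.(0 | 0) | (b.0 + 0) :: --b--▸ u3, --c--▸ u4
  u2 = 0 | 0 | b.(b.0 + 0) :: --b--▸ u4
  u3 = c.(0 | 0) | 0 :: --c--▸ u5
  u4 = 0 | 0 | (b.0 + 0) :: --b--▸ u5
  u5 = 0 | 0 | 0 :: stopped
Reachable graph of Q (6 states):
  v0 = c.(0 | 0) | b.b.0 :: --b--▸ v1, --c--▸ v2
  v1 = c.(0 | 0) | b.0 :: --b--▸ v3, --c--▸ v4
  v2 = 0 | 0 | b.b.0 :: --b--▸ v4
  v3 = c.(0 | 0) | 0 :: --c--▸ v5
  v4 = 0 | 0 | b.0 :: --b--▸ v5
  v5 = 0 | 0 | 0 :: stopped
Coarsest stable partition (strong bisimilarity classes):
  B0 = {u0, v0}
  B1 = {u1, v1}
  B2 = {u4, v4}
  B3 = {u5, v5}
  B4 = {u3, v3}
  B5 = {u2, v2}
u0 ∈ B0, v0 ∈ B0 → same block

P ~ Q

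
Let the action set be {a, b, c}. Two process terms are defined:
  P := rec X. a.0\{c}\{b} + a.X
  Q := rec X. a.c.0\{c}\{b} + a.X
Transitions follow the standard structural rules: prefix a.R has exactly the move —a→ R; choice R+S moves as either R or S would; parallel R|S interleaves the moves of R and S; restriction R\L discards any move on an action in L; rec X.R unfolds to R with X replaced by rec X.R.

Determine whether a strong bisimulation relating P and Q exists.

LTS(P): 2 reachable states
  u0 = rec X. a.0\{c}\{b} + a.X → -a-> u0, -a-> u1
  u1 = 0\{c}\{b} → (no moves)
LTS(Q): 3 reachable states
  v0 = rec X. a.c.0\{c}\{b} + a.X → -a-> v0, -a-> v1
  v1 = c.0\{c}\{b} → -c-> v2
  v2 = 0\{c}\{b} → (no moves)
Coarsest stable partition (strong bisimilarity classes):
  B0 = {u0}
  B1 = {u1, v2}
  B2 = {v0}
  B3 = {v1}
u0 ∈ B0, v0 ∈ B2 → different blocks

NO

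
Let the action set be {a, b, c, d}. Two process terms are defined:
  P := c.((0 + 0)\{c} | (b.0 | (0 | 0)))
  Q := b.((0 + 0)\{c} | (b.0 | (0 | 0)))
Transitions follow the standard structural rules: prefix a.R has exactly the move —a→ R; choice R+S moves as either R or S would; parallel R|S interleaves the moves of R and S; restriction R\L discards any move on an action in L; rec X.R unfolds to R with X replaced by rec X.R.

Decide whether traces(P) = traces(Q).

P's transition system — 3 states:
  s0 = c.((0 + 0)\{c} | (b.0 | (0 | 0))) ⊢ —c→ s1
  s1 = (0 + 0)\{c} | (b.0 | (0 | 0)) ⊢ —b→ s2
  s2 = (0 + 0)\{c} | (0 | (0 | 0)) ⊢ deadlocked
Q's transition system — 3 states:
  t0 = b.((0 + 0)\{c} | (b.0 | (0 | 0))) ⊢ —b→ t1
  t1 = (0 + 0)\{c} | (b.0 | (0 | 0)) ⊢ —b→ t2
  t2 = (0 + 0)\{c} | (0 | (0 | 0)) ⊢ deadlocked
Executing c from P (initial set {s0}):
  [1] c ⇒ {s1}
  — P admits the full trace.
Executing c from Q (initial set {t0}):
  [1] c ⇒ no successor for Q

traces(P) ≠ traces(Q) — witness ⟨c⟩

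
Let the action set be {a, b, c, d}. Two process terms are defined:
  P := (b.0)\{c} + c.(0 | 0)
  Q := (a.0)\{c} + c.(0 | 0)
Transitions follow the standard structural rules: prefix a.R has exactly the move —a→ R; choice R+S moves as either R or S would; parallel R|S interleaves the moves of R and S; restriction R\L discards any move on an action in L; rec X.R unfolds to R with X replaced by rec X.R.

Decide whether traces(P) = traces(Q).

NO — witness ⟨b⟩

LTS(P): 3 reachable states
  u0 = (b.0)\{c} + c.(0 | 0) has moves ··b··> u1, ··c··> u2
  u1 = 0\{c} has moves ·
  u2 = 0 | 0 has moves ·
LTS(Q): 3 reachable states
  v0 = (a.0)\{c} + c.(0 | 0) has moves ··a··> v1, ··c··> v2
  v1 = 0\{c} has moves ·
  v2 = 0 | 0 has moves ·
Run σ = ⟨b⟩ on P: start {u0}
  step 1 (b): {u1}
  ✓ P
Run σ = ⟨b⟩ on Q: start {v0}
  step 1 (b): ∅  — Q cannot continue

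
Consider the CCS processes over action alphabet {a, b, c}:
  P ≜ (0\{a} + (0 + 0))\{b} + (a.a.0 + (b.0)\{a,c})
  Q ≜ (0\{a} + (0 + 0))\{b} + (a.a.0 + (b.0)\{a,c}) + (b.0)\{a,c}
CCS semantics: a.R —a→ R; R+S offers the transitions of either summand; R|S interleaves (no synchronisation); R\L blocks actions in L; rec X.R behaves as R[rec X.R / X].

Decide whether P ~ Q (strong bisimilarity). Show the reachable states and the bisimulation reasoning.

P's transition system — 4 states:
  p0 = (0\{a} + (0 + 0))\{b} + (a.a.0 + (b.0)\{a,c}) → —a→ p1, —b→ p2
  p1 = a.0 → —a→ p3
  p2 = 0\{a,c} → deadlocked
  p3 = 0 → deadlocked
Q's transition system — 4 states:
  q0 = (0\{a} + (0 + 0))\{b} + (a.a.0 + (b.0)\{a,c}) + (b.0)\{a,c} → —a→ q1, —b→ q2
  q1 = a.0 → —a→ q3
  q2 = 0\{a,c} → deadlocked
  q3 = 0 → deadlocked
Coarsest stable partition (strong bisimilarity classes):
  B0 = {p0, q0}
  B1 = {p2, p3, q2, q3}
  B2 = {p1, q1}
p0 ∈ B0, q0 ∈ B0 → same block

P ~ Q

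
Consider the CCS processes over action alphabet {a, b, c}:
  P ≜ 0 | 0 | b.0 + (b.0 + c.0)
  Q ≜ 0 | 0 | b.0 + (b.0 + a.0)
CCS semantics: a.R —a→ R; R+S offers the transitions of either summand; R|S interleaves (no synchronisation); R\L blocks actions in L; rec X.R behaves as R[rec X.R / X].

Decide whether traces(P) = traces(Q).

LTS(P): 3 reachable states
  u0 = 0 | 0 | b.0 + (b.0 + c.0) ⊢ =b=> u1, =b=> u2, =c=> u1
  u1 = 0 ⊢ (no moves)
  u2 = 0 | 0 | 0 ⊢ (no moves)
LTS(Q): 3 reachable states
  v0 = 0 | 0 | b.0 + (b.0 + a.0) ⊢ =a=> v1, =b=> v1, =b=> v2
  v1 = 0 ⊢ (no moves)
  v2 = 0 | 0 | 0 ⊢ (no moves)
Run σ = ⟨c⟩ on P: start {u0}
  step 1 (c): {u1}
  ✓ P
Run σ = ⟨c⟩ on Q: start {v0}
  step 1 (c): ∅  — Q cannot continue

NO — witness ⟨c⟩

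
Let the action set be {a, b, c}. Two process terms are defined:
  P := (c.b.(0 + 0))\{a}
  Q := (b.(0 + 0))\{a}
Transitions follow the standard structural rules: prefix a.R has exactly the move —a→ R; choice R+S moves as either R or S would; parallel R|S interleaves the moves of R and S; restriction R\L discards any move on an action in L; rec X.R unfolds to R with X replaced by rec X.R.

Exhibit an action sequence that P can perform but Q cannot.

LTS(P): 3 reachable states
  u0 = (c.b.(0 + 0))\{a} :: -c-> u1
  u1 = (b.(0 + 0))\{a} :: -b-> u2
  u2 = (0 + 0)\{a} :: ∅
LTS(Q): 2 reachable states
  v0 = (b.(0 + 0))\{a} :: -b-> v1
  v1 = (0 + 0)\{a} :: ∅
Executing c from P (initial set {u0}):
  [1] c ⇒ {u1}
  P completes σ.
Executing c from Q (initial set {v0}):
  [1] c ⇒ ∅  — Q cannot continue

c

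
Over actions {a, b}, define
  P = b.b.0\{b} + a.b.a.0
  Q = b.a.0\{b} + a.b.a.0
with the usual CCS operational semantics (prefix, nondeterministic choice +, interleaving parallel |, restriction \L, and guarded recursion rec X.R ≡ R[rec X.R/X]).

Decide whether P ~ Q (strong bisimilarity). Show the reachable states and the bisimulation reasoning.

not bisimilar

LTS(P): 6 reachable states
  s0 = b.b.0\{b} + a.b.a.0 ⊢ ··a··> s1, ··b··> s2
  s1 = b.a.0 ⊢ ··b··> s3
  s2 = b.0\{b} ⊢ ··b··> s4
  s3 = a.0 ⊢ ··a··> s5
  s4 = 0\{b} ⊢ (no moves)
  s5 = 0 ⊢ (no moves)
LTS(Q): 6 reachable states
  t0 = b.a.0\{b} + a.b.a.0 ⊢ ··a··> t1, ··b··> t2
  t1 = b.a.0 ⊢ ··b··> t3
  t2 = a.0\{b} ⊢ ··a··> t4
  t3 = a.0 ⊢ ··a··> t5
  t4 = 0\{b} ⊢ (no moves)
  t5 = 0 ⊢ (no moves)
Coarsest stable partition (strong bisimilarity classes):
  B0 = {s0}
  B1 = {s2}
  B2 = {s4, s5, t4, t5}
  B3 = {s1, t1}
  B4 = {s3, t2, t3}
  B5 = {t0}
s0 ∈ B0, t0 ∈ B5 → different blocks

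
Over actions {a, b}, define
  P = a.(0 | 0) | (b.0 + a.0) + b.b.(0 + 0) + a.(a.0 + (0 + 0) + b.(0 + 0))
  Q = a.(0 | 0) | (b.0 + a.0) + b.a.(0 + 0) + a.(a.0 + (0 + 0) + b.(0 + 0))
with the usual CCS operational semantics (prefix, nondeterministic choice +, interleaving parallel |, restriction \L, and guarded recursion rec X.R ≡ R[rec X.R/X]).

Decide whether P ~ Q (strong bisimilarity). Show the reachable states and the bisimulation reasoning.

not bisimilar

P's transition system — 8 states:
  m0 = a.(0 | 0) | (b.0 + a.0) + b.b.(0 + 0) + a.(a.0 + (0 + 0) + b.(0 + 0)) → --a--▸ m1, --a--▸ m2, --a--▸ m3, --b--▸ m2, --b--▸ m4
  m1 = 0 | 0 | (b.0 + a.0) → --a--▸ m5, --b--▸ m5
  m2 = a.(0 | 0) | 0 → --a--▸ m5
  m3 = a.0 + (0 + 0) + b.(0 + 0) → --a--▸ m6, --b--▸ m7
  m4 = b.(0 + 0) → --b--▸ m7
  m5 = 0 | 0 | 0 → deadlocked
  m6 = 0 → deadlocked
  m7 = 0 + 0 → deadlocked
Q's transition system — 8 states:
  n0 = a.(0 | 0) | (b.0 + a.0) + b.a.(0 + 0) + a.(a.0 + (0 + 0) + b.(0 + 0)) → --a--▸ n1, --a--▸ n2, --a--▸ n3, --b--▸ n2, --b--▸ n4
  n1 = 0 | 0 | (b.0 + a.0) → --a--▸ n5, --b--▸ n5
  n2 = a.(0 | 0) | 0 → --a--▸ n5
  n3 = a.0 + (0 + 0) + b.(0 + 0) → --a--▸ n6, --b--▸ n7
  n4 = a.(0 + 0) → --a--▸ n7
  n5 = 0 | 0 | 0 → deadlocked
  n6 = 0 → deadlocked
  n7 = 0 + 0 → deadlocked
Bisimilarity quotient blocks:
  B0 = {m0}
  B1 = {m1, m3, n1, n3}
  B2 = {m5, m6, m7, n5, n6, n7}
  B3 = {m4}
  B4 = {m2, n2, n4}
  B5 = {n0}
m0 ∈ B0, n0 ∈ B5 → different blocks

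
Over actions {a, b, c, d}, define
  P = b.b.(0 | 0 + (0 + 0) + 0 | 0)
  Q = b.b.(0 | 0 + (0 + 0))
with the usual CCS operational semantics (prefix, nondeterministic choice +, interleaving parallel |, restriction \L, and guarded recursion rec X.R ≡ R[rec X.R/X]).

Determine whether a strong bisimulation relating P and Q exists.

P's transition system — 3 states:
  p0 = b.b.(0 | 0 + (0 + 0) + 0 | 0) has moves —b→ p1
  p1 = b.(0 | 0 + (0 + 0) + 0 | 0) has moves —b→ p2
  p2 = 0 | 0 + (0 + 0) + 0 | 0 has moves stopped
Q's transition system — 3 states:
  q0 = b.b.(0 | 0 + (0 + 0)) has moves —b→ q1
  q1 = b.(0 | 0 + (0 + 0)) has moves —b→ q2
  q2 = 0 | 0 + (0 + 0) has moves stopped
Coarsest stable partition (strong bisimilarity classes):
  B0 = {p0, q0}
  B1 = {p1, q1}
  B2 = {p2, q2}
p0 ∈ B0, q0 ∈ B0 → same block

bisimilar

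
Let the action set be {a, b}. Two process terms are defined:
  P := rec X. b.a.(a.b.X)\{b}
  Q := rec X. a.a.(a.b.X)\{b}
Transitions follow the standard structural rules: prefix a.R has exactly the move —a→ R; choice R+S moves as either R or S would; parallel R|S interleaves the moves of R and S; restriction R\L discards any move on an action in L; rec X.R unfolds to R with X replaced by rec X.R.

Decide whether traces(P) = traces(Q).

NO — witness ⟨b⟩

Reachable graph of P (4 states):
  p0 = rec X. b.a.(a.b.X)\{b} → -b-> p1
  p1 = a.(a.b.(rec X. b.a.(a.b.X)\{b}))\{b} → -a-> p2
  p2 = (a.b.(rec X. b.a.(a.b.X)\{b}))\{b} → -a-> p3
  p3 = (b.(rec X. b.a.(a.b.X)\{b}))\{b} → deadlocked
Reachable graph of Q (4 states):
  q0 = rec X. a.a.(a.b.X)\{b} → -a-> q1
  q1 = a.(a.b.(rec X. a.a.(a.b.X)\{b}))\{b} → -a-> q2
  q2 = (a.b.(rec X. a.a.(a.b.X)\{b}))\{b} → -a-> q3
  q3 = (b.(rec X. a.a.(a.b.X)\{b}))\{b} → deadlocked
Run σ = ⟨b⟩ on P: start {p0}
  after b @ step 1: {p1}
  P completes σ.
Run σ = ⟨b⟩ on Q: start {q0}
  after b @ step 1: ∅  — Q cannot continue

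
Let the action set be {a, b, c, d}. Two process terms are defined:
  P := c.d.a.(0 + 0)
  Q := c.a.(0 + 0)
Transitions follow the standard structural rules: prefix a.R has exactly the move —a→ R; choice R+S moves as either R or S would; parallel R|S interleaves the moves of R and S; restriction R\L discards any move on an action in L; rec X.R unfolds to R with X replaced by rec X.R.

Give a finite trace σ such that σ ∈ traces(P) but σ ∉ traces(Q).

cd

P's transition system — 4 states:
  m0 = c.d.a.(0 + 0) has moves —c→ m1
  m1 = d.a.(0 + 0) has moves —d→ m2
  m2 = a.(0 + 0) has moves —a→ m3
  m3 = 0 + 0 has moves ·
Q's transition system — 3 states:
  n0 = c.a.(0 + 0) has moves —c→ n1
  n1 = a.(0 + 0) has moves —a→ n2
  n2 = 0 + 0 has moves ·
Run σ = ⟨cd⟩ on P: start {m0}
  [1] c ⇒ {m1}
  [2] d ⇒ {m2}
  — P admits the full trace.
Run σ = ⟨cd⟩ on Q: start {n0}
  [1] c ⇒ {n1}
  [2] d ⇒ no successor for Q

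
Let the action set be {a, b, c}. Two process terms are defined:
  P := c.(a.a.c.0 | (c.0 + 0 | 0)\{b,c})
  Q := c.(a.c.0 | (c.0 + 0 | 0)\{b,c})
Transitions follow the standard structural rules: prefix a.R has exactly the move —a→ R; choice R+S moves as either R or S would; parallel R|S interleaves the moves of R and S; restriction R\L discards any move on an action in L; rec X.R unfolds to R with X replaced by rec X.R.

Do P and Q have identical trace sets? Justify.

traces(P) ≠ traces(Q) — witness ⟨caa⟩

Reachable graph of P (5 states):
  u0 = c.(a.a.c.0 | (c.0 + 0 | 0)\{b,c}) :: —c→ u1
  u1 = a.a.c.0 | (c.0 + 0 | 0)\{b,c} :: —a→ u2
  u2 = a.c.0 | (c.0 + 0 | 0)\{b,c} :: —a→ u3
  u3 = c.0 | (c.0 + 0 | 0)\{b,c} :: —c→ u4
  u4 = 0 | (c.0 + 0 | 0)\{b,c} :: ·
Reachable graph of Q (4 states):
  v0 = c.(a.c.0 | (c.0 + 0 | 0)\{b,c}) :: —c→ v1
  v1 = a.c.0 | (c.0 + 0 | 0)\{b,c} :: —a→ v2
  v2 = c.0 | (c.0 + 0 | 0)\{b,c} :: —c→ v3
  v3 = 0 | (c.0 + 0 | 0)\{b,c} :: ·
Run σ = ⟨caa⟩ on P: start {u0}
  after c @ step 1: {u1}
  after a @ step 2: {u2}
  after a @ step 3: {u3}
  — P admits the full trace.
Run σ = ⟨caa⟩ on Q: start {v0}
  after c @ step 1: {v1}
  after a @ step 2: {v2}
  after a @ step 3: ∅ (Q stuck)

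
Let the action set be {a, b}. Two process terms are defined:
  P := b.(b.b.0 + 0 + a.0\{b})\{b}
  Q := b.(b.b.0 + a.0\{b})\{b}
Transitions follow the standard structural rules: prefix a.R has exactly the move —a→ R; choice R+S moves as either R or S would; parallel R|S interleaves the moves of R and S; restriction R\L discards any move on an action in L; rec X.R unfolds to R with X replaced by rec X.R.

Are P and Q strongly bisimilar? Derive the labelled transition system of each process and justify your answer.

LTS(P): 3 reachable states
  p0 = b.(b.b.0 + 0 + a.0\{b})\{b} has moves —b→ p1
  p1 = (b.b.0 + 0 + a.0\{b})\{b} has moves —a→ p2
  p2 = 0\{b}\{b} has moves ·
LTS(Q): 3 reachable states
  q0 = b.(b.b.0 + a.0\{b})\{b} has moves —b→ q1
  q1 = (b.b.0 + a.0\{b})\{b} has moves —a→ q2
  q2 = 0\{b}\{b} has moves ·
Bisimilarity quotient blocks:
  B0 = {p0, q0}
  B1 = {p1, q1}
  B2 = {p2, q2}
p0 ∈ B0, q0 ∈ B0 → same block

P ~ Q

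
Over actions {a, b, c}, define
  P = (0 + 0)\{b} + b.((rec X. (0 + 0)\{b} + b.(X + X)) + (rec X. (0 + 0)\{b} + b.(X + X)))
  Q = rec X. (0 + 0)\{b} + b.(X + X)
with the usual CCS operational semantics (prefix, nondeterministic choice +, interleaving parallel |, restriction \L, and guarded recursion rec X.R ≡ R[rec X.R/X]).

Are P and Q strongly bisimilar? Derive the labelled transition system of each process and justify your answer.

P ~ Q

Reachable graph of P (2 states):
  u0 = (0 + 0)\{b} + b.((rec X. (0 + 0)\{b} + b.(X + X)) + (rec X. (0 + 0)\{b} + b.(X + X))) → =b=> u1
  u1 = (rec X. (0 + 0)\{b} + b.(X + X)) + (rec X. (0 + 0)\{b} + b.(X + X)) → =b=> u1
Reachable graph of Q (2 states):
  v0 = rec X. (0 + 0)\{b} + b.(X + X) → =b=> v1
  v1 = (rec X. (0 + 0)\{b} + b.(X + X)) + (rec X. (0 + 0)\{b} + b.(X + X)) → =b=> v1
Bisimilarity quotient blocks:
  B0 = {u0, u1, v0, v1}
u0 ∈ B0, v0 ∈ B0 → same block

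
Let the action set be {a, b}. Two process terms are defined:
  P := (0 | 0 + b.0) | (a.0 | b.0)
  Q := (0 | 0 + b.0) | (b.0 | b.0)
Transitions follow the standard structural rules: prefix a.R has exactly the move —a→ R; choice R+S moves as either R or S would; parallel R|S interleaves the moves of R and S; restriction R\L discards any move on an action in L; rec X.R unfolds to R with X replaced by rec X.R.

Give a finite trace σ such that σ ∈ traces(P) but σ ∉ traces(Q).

P's transition system — 8 states:
  m0 = (0 | 0 + b.0) | (a.0 | b.0) :: -a-> m1, -b-> m2, -b-> m3
  m1 = (0 | 0 + b.0) | (0 | b.0) :: -b-> m4, -b-> m5
  m2 = (0 | 0 + b.0) | (a.0 | 0) :: -a-> m4, -b-> m6
  m3 = 0 | (a.0 | b.0) :: -a-> m5, -b-> m6
  m4 = (0 | 0 + b.0) | (0 | 0) :: -b-> m7
  m5 = 0 | (0 | b.0) :: -b-> m7
  m6 = 0 | (a.0 | 0) :: -a-> m7
  m7 = 0 | (0 | 0) :: ·
Q's transition system — 8 states:
  n0 = (0 | 0 + b.0) | (b.0 | b.0) :: -b-> n1, -b-> n2, -b-> n3
  n1 = (0 | 0 + b.0) | (0 | b.0) :: -b-> n4, -b-> n5
  n2 = (0 | 0 + b.0) | (b.0 | 0) :: -b-> n4, -b-> n6
  n3 = 0 | (b.0 | b.0) :: -b-> n5, -b-> n6
  n4 = (0 | 0 + b.0) | (0 | 0) :: -b-> n7
  n5 = 0 | (0 | b.0) :: -b-> n7
  n6 = 0 | (b.0 | 0) :: -b-> n7
  n7 = 0 | (0 | 0) :: ·
Run σ = ⟨a⟩ on P: start {m0}
  step 1 (a): {m1}
  P completes σ.
Run σ = ⟨a⟩ on Q: start {n0}
  step 1 (a): ∅  — Q cannot continue

a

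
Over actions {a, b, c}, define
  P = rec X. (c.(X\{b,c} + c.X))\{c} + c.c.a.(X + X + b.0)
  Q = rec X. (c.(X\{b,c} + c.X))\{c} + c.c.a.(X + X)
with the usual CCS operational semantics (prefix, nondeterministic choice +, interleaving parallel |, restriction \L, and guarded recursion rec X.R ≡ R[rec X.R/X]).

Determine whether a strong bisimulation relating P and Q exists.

P ≁ Q

P's transition system — 5 states:
  m0 = rec X. (c.(X\{b,c} + c.X))\{c} + c.c.a.(X + X + b.0) ⊢ ··c··> m1
  m1 = c.a.((rec X. (c.(X\{b,c} + c.X))\{c} + c.c.a.(X + X + b.0)) + (rec X. (c.(X\{b,c} + c.X))\{c} + c.c.a.(X + X + b.0)) + b.0) ⊢ ··c··> m2
  m2 = a.((rec X. (c.(X\{b,c} + c.X))\{c} + c.c.a.(X + X + b.0)) + (rec X. (c.(X\{b,c} + c.X))\{c} + c.c.a.(X + X + b.0)) + b.0) ⊢ ··a··> m3
  m3 = (rec X. (c.(X\{b,c} + c.X))\{c} + c.c.a.(X + X + b.0)) + (rec X. (c.(X\{b,c} + c.X))\{c} + c.c.a.(X + X + b.0)) + b.0 ⊢ ··b··> m4, ··c··> m1
  m4 = 0 ⊢ (no moves)
Q's transition system — 4 states:
  n0 = rec X. (c.(X\{b,c} + c.X))\{c} + c.c.a.(X + X) ⊢ ··c··> n1
  n1 = c.a.((rec X. (c.(X\{b,c} + c.X))\{c} + c.c.a.(X + X)) + (rec X. (c.(X\{b,c} + c.X))\{c} + c.c.a.(X + X))) ⊢ ··c··> n2
  n2 = a.((rec X. (c.(X\{b,c} + c.X))\{c} + c.c.a.(X + X)) + (rec X. (c.(X\{b,c} + c.X))\{c} + c.c.a.(X + X))) ⊢ ··a··> n3
  n3 = (rec X. (c.(X\{b,c} + c.X))\{c} + c.c.a.(X + X)) + (rec X. (c.(X\{b,c} + c.X))\{c} + c.c.a.(X + X)) ⊢ ··c··> n1
Coarsest stable partition (strong bisimilarity classes):
  B0 = {m0}
  B1 = {m1}
  B2 = {m2}
  B3 = {m3}
  B4 = {m4}
  B5 = {n0, n3}
  B6 = {n1}
  B7 = {n2}
m0 ∈ B0, n0 ∈ B5 → different blocks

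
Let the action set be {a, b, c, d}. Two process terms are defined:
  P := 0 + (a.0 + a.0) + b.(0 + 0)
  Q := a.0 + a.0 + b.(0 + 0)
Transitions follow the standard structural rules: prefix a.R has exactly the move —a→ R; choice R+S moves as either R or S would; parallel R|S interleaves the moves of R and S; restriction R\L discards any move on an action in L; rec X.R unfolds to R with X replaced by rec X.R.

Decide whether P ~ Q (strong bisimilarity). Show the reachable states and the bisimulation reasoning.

bisimilar

P's transition system — 3 states:
  u0 = 0 + (a.0 + a.0) + b.(0 + 0) | ··a··> u1, ··b··> u2
  u1 = 0 | stopped
  u2 = 0 + 0 | stopped
Q's transition system — 3 states:
  v0 = a.0 + a.0 + b.(0 + 0) | ··a··> v1, ··b··> v2
  v1 = 0 | stopped
  v2 = 0 + 0 | stopped
Coarsest stable partition (strong bisimilarity classes):
  B0 = {u0, v0}
  B1 = {u1, u2, v1, v2}
u0 ∈ B0, v0 ∈ B0 → same block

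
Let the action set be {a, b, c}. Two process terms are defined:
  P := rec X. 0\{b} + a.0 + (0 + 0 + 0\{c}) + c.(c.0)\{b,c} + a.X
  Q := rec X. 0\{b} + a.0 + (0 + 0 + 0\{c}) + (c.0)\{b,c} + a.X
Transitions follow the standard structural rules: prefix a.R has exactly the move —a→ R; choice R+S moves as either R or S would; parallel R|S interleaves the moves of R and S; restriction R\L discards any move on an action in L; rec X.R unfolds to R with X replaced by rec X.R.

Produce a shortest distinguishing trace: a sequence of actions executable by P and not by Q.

c

Reachable graph of P (3 states):
  m0 = rec X. 0\{b} + a.0 + (0 + 0 + 0\{c}) + c.(c.0)\{b,c} + a.X has moves —a→ m0, —a→ m1, —c→ m2
  m1 = 0 has moves ∅
  m2 = (c.0)\{b,c} has moves ∅
Reachable graph of Q (2 states):
  n0 = rec X. 0\{b} + a.0 + (0 + 0 + 0\{c}) + (c.0)\{b,c} + a.X has moves —a→ n0, —a→ n1
  n1 = 0 has moves ∅
Trace ⟨c⟩ through P, begin at {m0}:
  step 1 (c): {m2}
  P completes σ.
Trace ⟨c⟩ through Q, begin at {n0}:
  step 1 (c): no successor for Q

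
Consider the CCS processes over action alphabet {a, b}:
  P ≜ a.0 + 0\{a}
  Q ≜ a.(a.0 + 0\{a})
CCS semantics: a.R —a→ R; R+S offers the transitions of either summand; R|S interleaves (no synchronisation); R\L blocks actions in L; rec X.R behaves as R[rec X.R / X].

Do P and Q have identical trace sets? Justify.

Reachable graph of P (2 states):
  m0 = a.0 + 0\{a} ⊢ —a→ m1
  m1 = 0 ⊢ ∅
Reachable graph of Q (3 states):
  n0 = a.(a.0 + 0\{a}) ⊢ —a→ n1
  n1 = a.0 + 0\{a} ⊢ —a→ n2
  n2 = 0 ⊢ ∅
Run σ = ⟨aa⟩ on Q: start {n0}
  step 1 (a): {n1}
  step 2 (a): {n2}
  Q completes σ.
Run σ = ⟨aa⟩ on P: start {m0}
  step 1 (a): {m1}
  step 2 (a): ∅  — P cannot continue

traces(P) ≠ traces(Q) — witness ⟨aa⟩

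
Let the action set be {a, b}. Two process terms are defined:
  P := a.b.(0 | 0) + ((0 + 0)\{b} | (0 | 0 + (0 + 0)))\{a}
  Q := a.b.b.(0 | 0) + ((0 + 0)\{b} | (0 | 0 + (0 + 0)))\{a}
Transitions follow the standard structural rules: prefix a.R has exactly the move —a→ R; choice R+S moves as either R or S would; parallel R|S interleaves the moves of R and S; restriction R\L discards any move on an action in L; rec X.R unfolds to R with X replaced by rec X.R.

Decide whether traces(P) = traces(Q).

NO — witness ⟨abb⟩

LTS(P): 3 reachable states
  u0 = a.b.(0 | 0) + ((0 + 0)\{b} | (0 | 0 + (0 + 0)))\{a} → =a=> u1
  u1 = b.(0 | 0) → =b=> u2
  u2 = 0 | 0 → stopped
LTS(Q): 4 reachable states
  v0 = a.b.b.(0 | 0) + ((0 + 0)\{b} | (0 | 0 + (0 + 0)))\{a} → =a=> v1
  v1 = b.b.(0 | 0) → =b=> v2
  v2 = b.(0 | 0) → =b=> v3
  v3 = 0 | 0 → stopped
Executing abb from Q (initial set {v0}):
  step 1 (a): {v1}
  step 2 (b): {v2}
  step 3 (b): {v3}
  ✓ Q
Executing abb from P (initial set {u0}):
  step 1 (a): {u1}
  step 2 (b): {u2}
  step 3 (b): no successor for P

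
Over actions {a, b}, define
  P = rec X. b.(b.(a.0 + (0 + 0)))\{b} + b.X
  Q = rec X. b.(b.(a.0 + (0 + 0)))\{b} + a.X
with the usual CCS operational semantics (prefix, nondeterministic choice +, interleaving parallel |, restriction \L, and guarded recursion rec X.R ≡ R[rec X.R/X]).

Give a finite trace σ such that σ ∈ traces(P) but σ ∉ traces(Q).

P's transition system — 2 states:
  p0 = rec X. b.(b.(a.0 + (0 + 0)))\{b} + b.X :: -b-> p0, -b-> p1
  p1 = (b.(a.0 + (0 + 0)))\{b} :: stopped
Q's transition system — 2 states:
  q0 = rec X. b.(b.(a.0 + (0 + 0)))\{b} + a.X :: -a-> q0, -b-> q1
  q1 = (b.(a.0 + (0 + 0)))\{b} :: stopped
Executing bb from P (initial set {p0}):
  [1] b ⇒ {p0, p1}
  [2] b ⇒ {p0, p1}
  — P admits the full trace.
Executing bb from Q (initial set {q0}):
  [1] b ⇒ {q1}
  [2] b ⇒ no successor for Q

bb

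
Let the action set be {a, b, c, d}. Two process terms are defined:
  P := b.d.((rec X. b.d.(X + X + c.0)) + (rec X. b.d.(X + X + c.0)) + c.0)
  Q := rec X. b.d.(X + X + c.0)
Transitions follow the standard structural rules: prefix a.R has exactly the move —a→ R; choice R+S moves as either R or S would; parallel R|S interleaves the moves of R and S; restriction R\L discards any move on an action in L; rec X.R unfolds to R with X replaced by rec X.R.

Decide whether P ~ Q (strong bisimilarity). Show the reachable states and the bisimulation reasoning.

P's transition system — 4 states:
  s0 = b.d.((rec X. b.d.(X + X + c.0)) + (rec X. b.d.(X + X + c.0)) + c.0) has moves -b-> s1
  s1 = d.((rec X. b.d.(X + X + c.0)) + (rec X. b.d.(X + X + c.0)) + c.0) has moves -d-> s2
  s2 = (rec X. b.d.(X + X + c.0)) + (rec X. b.d.(X + X + c.0)) + c.0 has moves -b-> s1, -c-> s3
  s3 = 0 has moves (no moves)
Q's transition system — 4 states:
  t0 = rec X. b.d.(X + X + c.0) has moves -b-> t1
  t1 = d.((rec X. b.d.(X + X + c.0)) + (rec X. b.d.(X + X + c.0)) + c.0) has moves -d-> t2
  t2 = (rec X. b.d.(X + X + c.0)) + (rec X. b.d.(X + X + c.0)) + c.0 has moves -b-> t1, -c-> t3
  t3 = 0 has moves (no moves)
Coarsest stable partition (strong bisimilarity classes):
  B0 = {s0, t0}
  B1 = {s1, t1}
  B2 = {s2, t2}
  B3 = {s3, t3}
s0 ∈ B0, t0 ∈ B0 → same block

YES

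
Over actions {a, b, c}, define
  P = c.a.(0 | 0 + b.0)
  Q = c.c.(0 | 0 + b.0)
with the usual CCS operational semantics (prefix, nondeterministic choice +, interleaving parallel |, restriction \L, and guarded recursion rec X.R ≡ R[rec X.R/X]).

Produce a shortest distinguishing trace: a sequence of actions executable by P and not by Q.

P's transition system — 4 states:
  m0 = c.a.(0 | 0 + b.0) ⊢ —c→ m1
  m1 = a.(0 | 0 + b.0) ⊢ —a→ m2
  m2 = 0 | 0 + b.0 ⊢ —b→ m3
  m3 = 0 ⊢ deadlocked
Q's transition system — 4 states:
  n0 = c.c.(0 | 0 + b.0) ⊢ —c→ n1
  n1 = c.(0 | 0 + b.0) ⊢ —c→ n2
  n2 = 0 | 0 + b.0 ⊢ —b→ n3
  n3 = 0 ⊢ deadlocked
Run σ = ⟨ca⟩ on P: start {m0}
  [1] c ⇒ {m1}
  [2] a ⇒ {m2}
  P completes σ.
Run σ = ⟨ca⟩ on Q: start {n0}
  [1] c ⇒ {n1}
  [2] a ⇒ ∅ (Q stuck)

ca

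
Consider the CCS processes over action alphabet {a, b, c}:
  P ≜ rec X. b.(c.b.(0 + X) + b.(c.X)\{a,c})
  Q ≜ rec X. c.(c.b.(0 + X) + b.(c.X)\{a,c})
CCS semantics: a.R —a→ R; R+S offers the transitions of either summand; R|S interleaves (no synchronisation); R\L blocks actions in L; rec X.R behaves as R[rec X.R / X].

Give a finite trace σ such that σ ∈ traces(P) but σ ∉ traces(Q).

b

Reachable graph of P (5 states):
  s0 = rec X. b.(c.b.(0 + X) + b.(c.X)\{a,c}) :: =b=> s1
  s1 = c.b.(0 + (rec X. b.(c.b.(0 + X) + b.(c.X)\{a,c}))) + b.(c.(rec X. b.(c.b.(0 + X) + b.(c.X)\{a,c})))\{a,c} :: =b=> s2, =c=> s3
  s2 = (c.(rec X. b.(c.b.(0 + X) + b.(c.X)\{a,c})))\{a,c} :: ·
  s3 = b.(0 + (rec X. b.(c.b.(0 + X) + b.(c.X)\{a,c}))) :: =b=> s4
  s4 = 0 + (rec X. b.(c.b.(0 + X) + b.(c.X)\{a,c})) :: =b=> s1
Reachable graph of Q (5 states):
  t0 = rec X. c.(c.b.(0 + X) + b.(c.X)\{a,c}) :: =c=> t1
  t1 = c.b.(0 + (rec X. c.(c.b.(0 + X) + b.(c.X)\{a,c}))) + b.(c.(rec X. c.(c.b.(0 + X) + b.(c.X)\{a,c})))\{a,c} :: =b=> t2, =c=> t3
  t2 = (c.(rec X. c.(c.b.(0 + X) + b.(c.X)\{a,c})))\{a,c} :: ·
  t3 = b.(0 + (rec X. c.(c.b.(0 + X) + b.(c.X)\{a,c}))) :: =b=> t4
  t4 = 0 + (rec X. c.(c.b.(0 + X) + b.(c.X)\{a,c})) :: =c=> t1
Trace ⟨b⟩ through P, begin at {s0}:
  step 1 (b): {s1}
  P completes σ.
Trace ⟨b⟩ through Q, begin at {t0}:
  step 1 (b): ∅  — Q cannot continue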